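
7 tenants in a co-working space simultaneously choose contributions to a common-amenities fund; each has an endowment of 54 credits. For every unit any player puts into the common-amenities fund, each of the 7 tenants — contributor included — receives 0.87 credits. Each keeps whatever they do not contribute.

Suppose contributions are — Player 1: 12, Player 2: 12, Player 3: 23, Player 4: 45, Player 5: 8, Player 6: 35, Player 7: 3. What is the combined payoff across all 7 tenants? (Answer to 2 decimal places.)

1080.42 credits

Total contributed: 12 + 12 + 23 + 45 + 8 + 35 + 3 = 138; total kept: 7 × 54 − 138 = 240.
The common-amenities fund pays out 0.87 × 7 × 138 = 840.42 in aggregate.
Group total = 240 + 840.42 = 1080.42.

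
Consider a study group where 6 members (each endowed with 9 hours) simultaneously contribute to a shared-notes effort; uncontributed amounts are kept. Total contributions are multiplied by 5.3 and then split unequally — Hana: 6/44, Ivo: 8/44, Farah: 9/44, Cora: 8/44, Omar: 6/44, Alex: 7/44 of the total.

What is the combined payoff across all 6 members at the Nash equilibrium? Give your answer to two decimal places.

For player j, contributing a unit is worthwhile iff 5.3 × (j's share) ≥ 1, i.e. iff j's share is at least 0.1887.
Farah alone (share 9/44) is above the threshold, contributing 9; the remaining 5 contribute 0. Total contributed: 9.
The shared-notes effort pays out 5.3 × 9 = 47.70 in total (split across the unequal shares, but the aggregate is all that matters for the group sum).
The 5 free-riders keep 9 each, adding 45. Group total = 45 + 47.70 = 92.70.

92.70 hours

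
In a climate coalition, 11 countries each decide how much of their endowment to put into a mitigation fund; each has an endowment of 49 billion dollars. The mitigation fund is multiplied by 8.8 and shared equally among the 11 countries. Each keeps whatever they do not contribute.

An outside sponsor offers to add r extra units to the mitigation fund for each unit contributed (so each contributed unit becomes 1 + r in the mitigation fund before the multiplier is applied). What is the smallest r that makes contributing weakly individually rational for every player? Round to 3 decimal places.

With matching at rate r, one contributed unit becomes (1 + r) in the mitigation fund and returns 8.8 × (1 + r) / 11 to the contributor.
Setting this equal to 1: 1 + r = 11/8.8 = 1.2500.
So the minimum matching rate is r = 1.2500 − 1 = 0.250.

0.250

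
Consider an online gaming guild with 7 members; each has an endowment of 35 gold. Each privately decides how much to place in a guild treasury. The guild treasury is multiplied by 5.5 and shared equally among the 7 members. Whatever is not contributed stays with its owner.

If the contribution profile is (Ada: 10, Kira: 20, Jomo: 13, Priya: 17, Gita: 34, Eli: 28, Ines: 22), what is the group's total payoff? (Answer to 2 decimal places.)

Total contributed: 10 + 20 + 13 + 17 + 34 + 28 + 22 = 144; total kept: 7 × 35 − 144 = 101.
The guild treasury pays out 5.5 × 144 = 792.00 in aggregate.
Group total = 101 + 792.00 = 893.00.

893.00 gold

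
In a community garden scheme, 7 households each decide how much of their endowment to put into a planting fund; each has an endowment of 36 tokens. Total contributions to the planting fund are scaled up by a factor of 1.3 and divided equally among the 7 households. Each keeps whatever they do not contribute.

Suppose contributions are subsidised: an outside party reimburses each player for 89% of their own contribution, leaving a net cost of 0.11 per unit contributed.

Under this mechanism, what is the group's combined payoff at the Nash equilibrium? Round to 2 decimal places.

551.88 tokens

Under the mechanism each unit contributed yields (1.3/7) / 0.11 = 1.6883 back to its contributor per unit of net cost, which exceeds 1, making full contribution the dominant choice for everyone.
So the Nash equilibrium is full contribution by all 7; the group earns 7 × (36 × 0.89 + 1.3 × 36) = 551.88.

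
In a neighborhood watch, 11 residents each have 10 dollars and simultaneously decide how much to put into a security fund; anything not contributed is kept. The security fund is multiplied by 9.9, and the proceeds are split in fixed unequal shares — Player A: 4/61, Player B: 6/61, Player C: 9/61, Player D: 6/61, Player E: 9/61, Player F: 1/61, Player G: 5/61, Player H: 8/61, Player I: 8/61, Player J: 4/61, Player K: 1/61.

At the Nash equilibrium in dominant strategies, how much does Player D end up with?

48.95 dollars

Player j's private return per contributed unit is 9.9 × (j's share). Contributing is weakly dominant for j when that share is at least 1/9.9 = 0.1010, and contributing 0 is dominant otherwise.
Player C, Player E, Player H and Player I clear that bar, contributing 10 each; the remaining 7 contribute 0. Total contributed: 40.
Player D keeps 10 and receives 9.9 × 40 × 6/61 = 38.95 from the security fund, for a payoff of 48.95.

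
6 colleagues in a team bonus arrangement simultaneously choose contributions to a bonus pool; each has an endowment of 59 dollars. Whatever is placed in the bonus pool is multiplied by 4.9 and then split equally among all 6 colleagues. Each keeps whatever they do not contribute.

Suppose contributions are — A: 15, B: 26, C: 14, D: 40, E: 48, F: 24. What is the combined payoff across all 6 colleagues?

Total contributed: 15 + 26 + 14 + 40 + 48 + 24 = 167; total kept: 6 × 59 − 167 = 187.
The bonus pool pays out 4.9 × 167 = 818.30 in aggregate.
Group total = 187 + 818.30 = 1005.30.

1005.30 dollars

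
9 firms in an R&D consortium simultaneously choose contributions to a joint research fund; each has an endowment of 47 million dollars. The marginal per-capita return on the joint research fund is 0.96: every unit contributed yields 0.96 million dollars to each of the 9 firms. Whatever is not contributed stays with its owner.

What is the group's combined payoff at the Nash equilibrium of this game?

423.00 million dollars

The private return per contributed unit is 0.96 < 1, so contributing 0 is dominant for every player. At the Nash equilibrium everyone keeps their 47, and the group total is 9 × 47 = 423.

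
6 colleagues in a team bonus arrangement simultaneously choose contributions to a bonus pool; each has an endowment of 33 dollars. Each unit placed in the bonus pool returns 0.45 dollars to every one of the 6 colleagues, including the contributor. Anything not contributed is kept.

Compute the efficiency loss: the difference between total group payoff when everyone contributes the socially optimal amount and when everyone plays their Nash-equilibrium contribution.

The private return per contributed unit is 0.45 < 1, so contributing 0 is dominant for every player. At the Nash equilibrium everyone keeps their 33, and the group total is 6 × 33 = 198.
Each contributed unit returns 2.700 to the group as a whole (0.45 to each of 6 players), which exceeds 1, so the social optimum is full contribution: group total = 2.700 × 198 = 534.60.
Efficiency loss = 534.60 − 198 = 336.60.

336.60 dollars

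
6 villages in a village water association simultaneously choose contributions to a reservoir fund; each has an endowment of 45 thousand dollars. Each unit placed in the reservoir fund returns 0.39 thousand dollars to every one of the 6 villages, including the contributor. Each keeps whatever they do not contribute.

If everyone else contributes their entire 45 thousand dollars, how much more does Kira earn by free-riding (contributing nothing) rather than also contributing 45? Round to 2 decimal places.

27.45 thousand dollars

Switching from a contribution of 45 to 0 lets Kira keep an extra 45 thousand dollars, but lowers the reservoir fund by 45, which costs Kira their own share of that drop: 0.39 × 45 = 17.55.
Net gain = 45 − 17.55 = 27.45. The private return per contributed unit (0.39) is below 1, so free-riding is indeed the best response regardless of what the others do.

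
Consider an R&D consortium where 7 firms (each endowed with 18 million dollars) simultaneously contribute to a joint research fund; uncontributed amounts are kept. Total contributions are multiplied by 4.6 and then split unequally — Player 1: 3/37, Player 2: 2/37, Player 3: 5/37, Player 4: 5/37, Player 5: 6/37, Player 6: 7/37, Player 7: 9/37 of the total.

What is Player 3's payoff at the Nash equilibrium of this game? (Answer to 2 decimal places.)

29.19 million dollars

For player j, contributing a unit is worthwhile iff 4.6 × (j's share) ≥ 1, i.e. iff j's share is at least 0.2174.
The only share above 0.2174 is Player 7's 9/37, contributing 18; the remaining 6 contribute 0. Total contributed: 18.
Player 3 keeps 18 and receives 4.6 × 18 × 5/37 = 11.19 from the joint research fund, for a payoff of 29.19.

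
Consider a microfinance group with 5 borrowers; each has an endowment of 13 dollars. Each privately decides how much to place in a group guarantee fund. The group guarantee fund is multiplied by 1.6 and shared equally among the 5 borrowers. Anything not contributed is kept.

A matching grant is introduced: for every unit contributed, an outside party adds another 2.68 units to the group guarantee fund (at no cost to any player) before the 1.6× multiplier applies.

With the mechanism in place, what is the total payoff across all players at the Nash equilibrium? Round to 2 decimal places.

382.72 dollars

Under the mechanism each unit contributed yields 1.6 × 3.68 / 5 = 1.1776 back to its contributor per unit of net cost, which exceeds 1, making full contribution the dominant choice for everyone.
So the Nash equilibrium is full contribution by all 5; the group earns 1.6 × 3.68 × 65 = 382.72.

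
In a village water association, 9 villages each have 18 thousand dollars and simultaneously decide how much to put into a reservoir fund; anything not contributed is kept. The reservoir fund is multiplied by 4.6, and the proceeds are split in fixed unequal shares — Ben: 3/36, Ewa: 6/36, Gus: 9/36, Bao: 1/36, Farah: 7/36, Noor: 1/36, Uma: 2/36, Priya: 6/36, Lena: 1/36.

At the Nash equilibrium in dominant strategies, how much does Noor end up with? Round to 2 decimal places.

20.30 thousand dollars

For player j, contributing a unit is worthwhile iff 4.6 × (j's share) ≥ 1, i.e. iff j's share is at least 0.2174.
Gus alone (share 9/36) is above the threshold, contributing 18; the remaining 8 contribute 0. Total contributed: 18.
Noor keeps 18 and receives 4.6 × 18 × 1/36 = 2.30 from the reservoir fund, for a payoff of 20.30.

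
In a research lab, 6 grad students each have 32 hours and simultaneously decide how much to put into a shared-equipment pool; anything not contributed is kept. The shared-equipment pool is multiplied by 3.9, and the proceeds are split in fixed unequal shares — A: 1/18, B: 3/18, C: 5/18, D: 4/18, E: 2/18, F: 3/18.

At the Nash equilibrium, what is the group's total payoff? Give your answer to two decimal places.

A player with share s gets back 3.9·s per unit contributed, so full contribution is dominant for anyone with s > 1/3.9 = 0.2564 and zero contribution is dominant for anyone below.
Only C (5/18) clears that bar, contributing 32; the remaining 5 contribute 0. Total contributed: 32.
The shared-equipment pool pays out 3.9 × 32 = 124.80 in total (split across the unequal shares, but the aggregate is all that matters for the group sum).
The 5 free-riders keep 32 each, adding 160. Group total = 160 + 124.80 = 284.80.

284.80 hours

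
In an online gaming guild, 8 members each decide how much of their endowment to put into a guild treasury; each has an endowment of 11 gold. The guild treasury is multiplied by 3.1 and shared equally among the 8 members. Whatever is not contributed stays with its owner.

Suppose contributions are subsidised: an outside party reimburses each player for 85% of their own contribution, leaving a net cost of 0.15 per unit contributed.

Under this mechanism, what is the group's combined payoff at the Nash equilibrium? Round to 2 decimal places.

Under the mechanism each unit contributed yields (3.1/8) / 0.15 = 2.5833 back to its contributor per unit of net cost, which exceeds 1, making full contribution the dominant choice for everyone.
At the Nash equilibrium everyone contributes 11. Group total payoff = 8 × (11 × 0.85 + 3.1 × 11) = 347.60.

347.60 gold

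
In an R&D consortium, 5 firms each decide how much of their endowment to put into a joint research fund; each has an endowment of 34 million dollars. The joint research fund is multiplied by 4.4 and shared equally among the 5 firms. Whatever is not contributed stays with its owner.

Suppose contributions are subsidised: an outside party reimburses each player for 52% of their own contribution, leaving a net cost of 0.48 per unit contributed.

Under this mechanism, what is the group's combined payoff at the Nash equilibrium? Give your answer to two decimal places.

836.40 million dollars

Under the mechanism each unit contributed yields (4.4/5) / 0.48 = 1.8333 back to its contributor per unit of net cost, which exceeds 1, making full contribution the dominant choice for everyone.
So the Nash equilibrium is full contribution by all 5; the group earns 5 × (34 × 0.52 + 4.4 × 34) = 836.40.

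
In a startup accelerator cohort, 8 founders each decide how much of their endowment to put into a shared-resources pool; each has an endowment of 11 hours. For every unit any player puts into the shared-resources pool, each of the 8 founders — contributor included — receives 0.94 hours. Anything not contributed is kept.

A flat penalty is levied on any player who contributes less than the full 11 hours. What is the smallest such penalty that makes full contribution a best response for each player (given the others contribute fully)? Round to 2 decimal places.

0.66 hours

Given the others contribute fully, the best deviation is to contribute 0 (any partial contribution still incurs the fine and gives up units whose private return 0.94 is below 1).
Deviating from 11 to 0 saves 11 hours but forfeits the deviator's share of the drop in the shared-resources pool: 0.94 × 11 = 10.34.
So the deviation gain is 11 − 10.34 = 0.66, and the fine must be at least 0.66 hours to wipe it out.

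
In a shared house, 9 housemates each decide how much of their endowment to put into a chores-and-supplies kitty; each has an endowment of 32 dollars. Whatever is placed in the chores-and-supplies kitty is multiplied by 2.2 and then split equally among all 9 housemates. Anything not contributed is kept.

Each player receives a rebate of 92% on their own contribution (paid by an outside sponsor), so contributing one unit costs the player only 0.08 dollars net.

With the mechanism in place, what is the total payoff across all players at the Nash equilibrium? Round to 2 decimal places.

898.56 dollars

With the mechanism, a contributed unit returns (2.2/9) / 0.08 = 3.0556 per unit of net cost to the contributor — now above 1 — so contributing fully is weakly dominant for every player.
So the Nash equilibrium is full contribution by all 9; the group earns 9 × (32 × 0.92 + 2.2 × 32) = 898.56.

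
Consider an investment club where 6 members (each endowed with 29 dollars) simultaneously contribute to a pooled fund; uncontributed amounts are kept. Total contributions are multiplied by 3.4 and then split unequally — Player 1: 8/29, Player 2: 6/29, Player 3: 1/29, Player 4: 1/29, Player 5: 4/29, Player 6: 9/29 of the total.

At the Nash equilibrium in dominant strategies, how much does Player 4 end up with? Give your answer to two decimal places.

Player j's private return per contributed unit is 3.4 × (j's share). Contributing is weakly dominant for j when that share is at least 1/3.4 = 0.2941, and contributing 0 is dominant otherwise.
The only share above 0.2941 is Player 6's 9/29, contributing 29; the remaining 5 contribute 0. Total contributed: 29.
Player 4 keeps 29 and receives 3.4 × 29 × 1/29 = 3.40 from the pooled fund, for a payoff of 32.40.

32.40 dollars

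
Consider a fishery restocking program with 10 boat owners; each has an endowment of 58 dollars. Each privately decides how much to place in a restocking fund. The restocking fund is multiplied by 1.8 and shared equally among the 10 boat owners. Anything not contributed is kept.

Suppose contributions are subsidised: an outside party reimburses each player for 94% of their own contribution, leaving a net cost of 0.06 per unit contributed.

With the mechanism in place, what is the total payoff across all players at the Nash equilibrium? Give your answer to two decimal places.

1589.20 dollars

The effective private return per unit is now (1.8/10) / 0.06 = 3.0000 > 1, so every player's dominant strategy flips to full contribution.
So the Nash equilibrium is full contribution by all 10; the group earns 10 × (58 × 0.94 + 1.8 × 58) = 1589.20.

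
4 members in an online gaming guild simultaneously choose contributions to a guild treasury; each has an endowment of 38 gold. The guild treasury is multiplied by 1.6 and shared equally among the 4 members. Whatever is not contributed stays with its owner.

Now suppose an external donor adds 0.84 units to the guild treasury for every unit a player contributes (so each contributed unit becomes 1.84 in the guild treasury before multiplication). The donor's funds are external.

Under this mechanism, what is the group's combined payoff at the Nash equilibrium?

152.00 gold

Even with the mechanism, each unit contributed returns only 1.6 × 1.84 / 4 = 0.7360 per unit of net cost, so contributing nothing is still dominant.
At the Nash equilibrium no one contributes; group total payoff = 4 × 38 = 152.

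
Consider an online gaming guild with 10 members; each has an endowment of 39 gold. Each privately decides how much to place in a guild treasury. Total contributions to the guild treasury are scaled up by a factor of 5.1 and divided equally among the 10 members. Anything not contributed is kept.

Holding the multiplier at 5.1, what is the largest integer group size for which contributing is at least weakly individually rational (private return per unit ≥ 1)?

5

Private return per unit is 5.1/(group size), which is ≥ 1 whenever the group size is ≤ 5.1.
The largest such integer is 5.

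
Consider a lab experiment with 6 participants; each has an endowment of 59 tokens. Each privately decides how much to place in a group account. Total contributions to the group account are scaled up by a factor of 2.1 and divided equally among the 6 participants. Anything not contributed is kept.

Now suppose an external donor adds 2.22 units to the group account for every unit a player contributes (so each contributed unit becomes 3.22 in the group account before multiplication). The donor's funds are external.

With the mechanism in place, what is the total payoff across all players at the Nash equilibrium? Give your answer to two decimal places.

The effective private return per unit is now 2.1 × 3.22 / 6 = 1.1270 > 1, so every player's dominant strategy flips to full contribution.
At the Nash equilibrium everyone contributes 59. Group total payoff = 2.1 × 3.22 × 354 = 2393.75.

2393.75 tokens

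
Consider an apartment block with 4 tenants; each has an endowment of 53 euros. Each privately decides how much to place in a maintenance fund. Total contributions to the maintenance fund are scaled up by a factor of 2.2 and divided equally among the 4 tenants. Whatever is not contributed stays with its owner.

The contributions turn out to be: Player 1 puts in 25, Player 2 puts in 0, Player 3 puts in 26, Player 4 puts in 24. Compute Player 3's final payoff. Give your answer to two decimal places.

68.25 euros

Total contributed: 25 + 0 + 26 + 24 = 75.
Each receives 2.2 × 75 / 4 = 41.25 from the maintenance fund.
Player 3 keeps 53 − 26 = 27, so Player 3's payoff is 27 + 41.25 = 68.25.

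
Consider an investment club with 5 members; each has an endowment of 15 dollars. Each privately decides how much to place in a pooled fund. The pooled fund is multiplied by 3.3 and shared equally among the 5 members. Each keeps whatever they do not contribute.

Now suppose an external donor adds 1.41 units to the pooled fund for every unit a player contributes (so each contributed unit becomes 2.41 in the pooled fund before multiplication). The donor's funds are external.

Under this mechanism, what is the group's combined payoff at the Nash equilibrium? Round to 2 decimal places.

596.48 dollars

Under the mechanism each unit contributed yields 3.3 × 2.41 / 5 = 1.5906 back to its contributor per unit of net cost, which exceeds 1, making full contribution the dominant choice for everyone.
At the Nash equilibrium everyone contributes 15. Group total payoff = 3.3 × 2.41 × 75 = 596.48.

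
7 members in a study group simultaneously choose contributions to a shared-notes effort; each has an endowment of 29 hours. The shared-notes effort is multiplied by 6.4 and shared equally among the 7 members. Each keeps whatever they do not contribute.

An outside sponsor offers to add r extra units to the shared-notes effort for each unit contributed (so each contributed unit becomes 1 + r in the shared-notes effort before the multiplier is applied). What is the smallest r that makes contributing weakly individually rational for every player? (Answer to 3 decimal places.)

0.094

With matching at rate r, one contributed unit becomes (1 + r) in the shared-notes effort and returns 6.4 × (1 + r) / 7 to the contributor.
Setting this equal to 1: 1 + r = 7/6.4 = 1.0938.
So the minimum matching rate is r = 1.0938 − 1 = 0.094.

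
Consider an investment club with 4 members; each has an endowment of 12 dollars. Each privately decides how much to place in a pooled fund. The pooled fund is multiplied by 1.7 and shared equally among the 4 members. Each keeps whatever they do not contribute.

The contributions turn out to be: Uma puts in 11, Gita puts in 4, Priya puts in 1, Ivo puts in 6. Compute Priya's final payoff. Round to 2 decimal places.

Total contributed: 11 + 4 + 1 + 6 = 22.
Each receives 1.7 × 22 / 4 = 9.35 from the pooled fund.
Priya keeps 12 − 1 = 11, so Priya's payoff is 11 + 9.35 = 20.35.

20.35 dollars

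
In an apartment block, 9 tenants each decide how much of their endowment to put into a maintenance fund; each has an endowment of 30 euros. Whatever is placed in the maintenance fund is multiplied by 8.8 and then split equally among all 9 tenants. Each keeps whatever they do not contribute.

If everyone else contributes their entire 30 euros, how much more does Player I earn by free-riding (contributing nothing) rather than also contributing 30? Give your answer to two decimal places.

Switching from a contribution of 30 to 0 lets Player I keep an extra 30 euros, but lowers the maintenance fund by 30, which costs Player I their own share of that drop: 8.8/9 × 30 = 29.33.
Net gain = 30 − 29.33 = 0.67. The private return per contributed unit (0.9778) is below 1, so free-riding is indeed the best response regardless of what the others do.

0.67 euros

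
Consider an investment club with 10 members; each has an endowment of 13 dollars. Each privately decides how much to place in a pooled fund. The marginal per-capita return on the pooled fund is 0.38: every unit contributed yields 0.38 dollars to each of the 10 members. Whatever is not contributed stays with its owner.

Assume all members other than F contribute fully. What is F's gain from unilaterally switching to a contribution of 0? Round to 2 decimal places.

8.06 dollars

Switching from a contribution of 13 to 0 lets F keep an extra 13 dollars, but lowers the pooled fund by 13, which costs F their own share of that drop: 0.38 × 13 = 4.94.
Net gain = 13 − 4.94 = 8.06. The private return per contributed unit (0.38) is below 1, so free-riding is indeed the best response regardless of what the others do.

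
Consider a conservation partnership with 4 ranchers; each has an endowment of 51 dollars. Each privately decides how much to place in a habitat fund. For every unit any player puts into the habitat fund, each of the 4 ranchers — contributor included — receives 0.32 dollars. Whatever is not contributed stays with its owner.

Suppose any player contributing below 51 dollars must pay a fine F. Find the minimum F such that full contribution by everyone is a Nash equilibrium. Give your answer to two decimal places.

34.68 dollars

Given the others contribute fully, the best deviation is to contribute 0 (any partial contribution still incurs the fine and gives up units whose private return 0.32 is below 1).
Deviating from 51 to 0 saves 51 dollars but forfeits the deviator's share of the drop in the habitat fund: 0.32 × 51 = 16.32.
So the deviation gain is 51 − 16.32 = 34.68, and the fine must be at least 34.68 dollars to wipe it out.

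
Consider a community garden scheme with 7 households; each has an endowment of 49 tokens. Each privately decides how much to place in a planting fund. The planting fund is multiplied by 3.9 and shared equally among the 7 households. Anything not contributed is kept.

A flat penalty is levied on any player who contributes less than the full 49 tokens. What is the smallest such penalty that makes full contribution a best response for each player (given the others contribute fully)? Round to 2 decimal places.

21.70 tokens

Given the others contribute fully, the best deviation is to contribute 0 (any partial contribution still incurs the fine and gives up units whose private return 0.5571 is below 1).
Deviating from 49 to 0 saves 49 tokens but forfeits the deviator's share of the drop in the planting fund: 3.9/7 × 49 = 27.30.
So the deviation gain is 49 − 27.30 = 21.70, and the fine must be at least 21.70 tokens to wipe it out.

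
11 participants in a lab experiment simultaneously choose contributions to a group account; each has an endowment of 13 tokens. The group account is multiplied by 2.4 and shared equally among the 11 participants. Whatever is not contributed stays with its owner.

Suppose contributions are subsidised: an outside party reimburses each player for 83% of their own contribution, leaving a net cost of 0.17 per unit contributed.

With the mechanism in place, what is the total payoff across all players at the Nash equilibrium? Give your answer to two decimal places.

461.89 tokens

With the mechanism, a contributed unit returns (2.4/11) / 0.17 = 1.2834 per unit of net cost to the contributor — now above 1 — so contributing fully is weakly dominant for every player.
At the Nash equilibrium everyone contributes 13. Group total payoff = 11 × (13 × 0.83 + 2.4 × 13) = 461.89.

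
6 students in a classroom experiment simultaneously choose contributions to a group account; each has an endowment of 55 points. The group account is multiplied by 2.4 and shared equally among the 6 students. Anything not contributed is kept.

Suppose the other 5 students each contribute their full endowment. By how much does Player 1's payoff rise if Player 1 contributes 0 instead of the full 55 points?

Switching from a contribution of 55 to 0 lets Player 1 keep an extra 55 points, but lowers the group account by 55, which costs Player 1 their own share of that drop: 2.4/6 × 55 = 22.00.
Net gain = 55 − 22.00 = 33.00. The private return per contributed unit (0.4000) is below 1, so free-riding is indeed the best response regardless of what the others do.

33.00 points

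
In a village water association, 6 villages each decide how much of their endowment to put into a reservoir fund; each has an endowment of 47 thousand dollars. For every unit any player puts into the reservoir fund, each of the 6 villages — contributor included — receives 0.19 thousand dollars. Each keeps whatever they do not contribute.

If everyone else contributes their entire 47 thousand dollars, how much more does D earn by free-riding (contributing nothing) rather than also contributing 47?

Switching from a contribution of 47 to 0 lets D keep an extra 47 thousand dollars, but lowers the reservoir fund by 47, which costs D their own share of that drop: 0.19 × 47 = 8.93.
Net gain = 47 − 8.93 = 38.07. The private return per contributed unit (0.19) is below 1, so free-riding is indeed the best response regardless of what the others do.

38.07 thousand dollars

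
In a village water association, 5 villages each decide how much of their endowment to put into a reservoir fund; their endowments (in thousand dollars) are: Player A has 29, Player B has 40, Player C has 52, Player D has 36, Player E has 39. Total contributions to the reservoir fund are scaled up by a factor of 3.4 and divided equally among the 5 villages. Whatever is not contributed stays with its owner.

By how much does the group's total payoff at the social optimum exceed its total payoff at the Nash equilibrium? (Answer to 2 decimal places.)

470.40 thousand dollars

The private return per contributed unit is 3.4/5 = 0.6800 < 1 for every player regardless of endowment, so the Nash equilibrium is zero contribution and the group total is Σ E_j = 29 + 40 + 52 + 36 + 39 = 196.
Each contributed unit returns 3.400 to the group, so the social optimum is full contribution by everyone: group total = 3.400 × 196 = 666.40.
Efficiency loss = (3.400 − 1) × 196 = 470.40.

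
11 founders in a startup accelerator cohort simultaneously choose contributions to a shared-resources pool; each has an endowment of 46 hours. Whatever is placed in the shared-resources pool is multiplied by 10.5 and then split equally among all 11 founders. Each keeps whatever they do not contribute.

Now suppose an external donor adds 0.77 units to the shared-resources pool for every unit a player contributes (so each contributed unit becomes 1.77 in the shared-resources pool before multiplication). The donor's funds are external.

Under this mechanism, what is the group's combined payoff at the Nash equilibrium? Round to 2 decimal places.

Under the mechanism each unit contributed yields 10.5 × 1.77 / 11 = 1.6895 back to its contributor per unit of net cost, which exceeds 1, making full contribution the dominant choice for everyone.
So the Nash equilibrium is full contribution by all 11; the group earns 10.5 × 1.77 × 506 = 9404.01.

9404.01 hours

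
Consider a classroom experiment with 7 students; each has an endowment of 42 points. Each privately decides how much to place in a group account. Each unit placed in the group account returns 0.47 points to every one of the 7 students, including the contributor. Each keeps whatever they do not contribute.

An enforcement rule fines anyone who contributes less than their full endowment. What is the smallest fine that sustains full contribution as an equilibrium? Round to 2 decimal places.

22.26 points

Given the others contribute fully, the best deviation is to contribute 0 (any partial contribution still incurs the fine and gives up units whose private return 0.47 is below 1).
Deviating from 42 to 0 saves 42 points but forfeits the deviator's share of the drop in the group account: 0.47 × 42 = 19.74.
So the deviation gain is 42 − 19.74 = 22.26, and the fine must be at least 22.26 points to wipe it out.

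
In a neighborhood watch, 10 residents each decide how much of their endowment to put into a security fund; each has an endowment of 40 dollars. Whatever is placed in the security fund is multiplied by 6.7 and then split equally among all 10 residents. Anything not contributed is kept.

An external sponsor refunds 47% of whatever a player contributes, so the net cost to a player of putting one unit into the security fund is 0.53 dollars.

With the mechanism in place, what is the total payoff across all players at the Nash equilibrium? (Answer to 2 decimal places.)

2868.00 dollars

Under the mechanism each unit contributed yields (6.7/10) / 0.53 = 1.2642 back to its contributor per unit of net cost, which exceeds 1, making full contribution the dominant choice for everyone.
At the Nash equilibrium everyone contributes 40. Group total payoff = 10 × (40 × 0.47 + 6.7 × 40) = 2868.00.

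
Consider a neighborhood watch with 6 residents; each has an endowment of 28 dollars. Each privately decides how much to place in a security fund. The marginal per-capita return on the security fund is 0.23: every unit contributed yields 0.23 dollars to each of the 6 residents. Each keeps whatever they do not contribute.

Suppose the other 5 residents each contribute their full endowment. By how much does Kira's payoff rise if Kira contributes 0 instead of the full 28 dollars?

Switching from a contribution of 28 to 0 lets Kira keep an extra 28 dollars, but lowers the security fund by 28, which costs Kira their own share of that drop: 0.23 × 28 = 6.44.
Net gain = 28 − 6.44 = 21.56. The private return per contributed unit (0.23) is below 1, so free-riding is indeed the best response regardless of what the others do.

21.56 dollars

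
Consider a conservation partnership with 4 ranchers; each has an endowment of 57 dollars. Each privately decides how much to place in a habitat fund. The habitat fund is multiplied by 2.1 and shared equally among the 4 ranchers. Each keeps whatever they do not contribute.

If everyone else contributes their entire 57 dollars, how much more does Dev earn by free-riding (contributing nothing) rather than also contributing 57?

27.08 dollars

Switching from a contribution of 57 to 0 lets Dev keep an extra 57 dollars, but lowers the habitat fund by 57, which costs Dev their own share of that drop: 2.1/4 × 57 = 29.92.
Net gain = 57 − 29.92 = 27.08. The private return per contributed unit (0.5250) is below 1, so free-riding is indeed the best response regardless of what the others do.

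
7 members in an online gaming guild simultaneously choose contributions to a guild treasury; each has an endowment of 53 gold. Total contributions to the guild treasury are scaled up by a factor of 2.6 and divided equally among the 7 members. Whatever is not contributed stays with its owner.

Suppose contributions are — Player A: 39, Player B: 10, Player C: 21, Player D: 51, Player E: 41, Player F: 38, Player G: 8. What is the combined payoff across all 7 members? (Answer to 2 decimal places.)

Total contributed: 39 + 10 + 21 + 51 + 41 + 38 + 8 = 208; total kept: 7 × 53 − 208 = 163.
The guild treasury pays out 2.6 × 208 = 540.80 in aggregate.
Group total = 163 + 540.80 = 703.80.

703.80 gold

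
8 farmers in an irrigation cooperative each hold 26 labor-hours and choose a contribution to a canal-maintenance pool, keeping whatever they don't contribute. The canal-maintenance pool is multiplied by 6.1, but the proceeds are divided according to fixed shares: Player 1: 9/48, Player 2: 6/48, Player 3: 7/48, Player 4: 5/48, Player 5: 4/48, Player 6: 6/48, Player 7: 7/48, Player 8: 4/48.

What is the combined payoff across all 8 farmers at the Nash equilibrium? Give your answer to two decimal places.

340.60 labor-hours

Each unit j contributes comes back to j as 6.1 × (j's share), so j prefers to contribute only if that share exceeds 1/6.1 = 0.1639; otherwise keeping the unit dominates.
Only Player 1 (9/48) clears that bar, contributing 26; the remaining 7 contribute 0. Total contributed: 26.
The canal-maintenance pool pays out 6.1 × 26 = 158.60 in total (split across the unequal shares, but the aggregate is all that matters for the group sum).
The 7 free-riders keep 26 each, adding 182. Group total = 182 + 158.60 = 340.60.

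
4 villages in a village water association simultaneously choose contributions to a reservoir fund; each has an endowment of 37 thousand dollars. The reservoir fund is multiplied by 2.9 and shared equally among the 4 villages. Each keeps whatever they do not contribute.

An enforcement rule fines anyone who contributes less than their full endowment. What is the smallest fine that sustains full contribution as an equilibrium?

10.18 thousand dollars

Given the others contribute fully, the best deviation is to contribute 0 (any partial contribution still incurs the fine and gives up units whose private return 0.7250 is below 1).
Deviating from 37 to 0 saves 37 thousand dollars but forfeits the deviator's share of the drop in the reservoir fund: 2.9/4 × 37 = 26.82.
So the deviation gain is 37 − 26.82 = 10.18, and the fine must be at least 10.18 thousand dollars to wipe it out.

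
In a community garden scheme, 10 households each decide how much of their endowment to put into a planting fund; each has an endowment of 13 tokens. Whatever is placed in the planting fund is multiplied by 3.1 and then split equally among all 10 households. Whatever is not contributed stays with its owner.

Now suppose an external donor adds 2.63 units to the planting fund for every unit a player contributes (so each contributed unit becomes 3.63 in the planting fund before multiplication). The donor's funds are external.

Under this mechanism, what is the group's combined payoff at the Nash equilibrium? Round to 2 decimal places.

1462.89 tokens

With the mechanism, a contributed unit returns 3.1 × 3.63 / 10 = 1.1253 per unit of net cost to the contributor — now above 1 — so contributing fully is weakly dominant for every player.
So the Nash equilibrium is full contribution by all 10; the group earns 3.1 × 3.63 × 130 = 1462.89.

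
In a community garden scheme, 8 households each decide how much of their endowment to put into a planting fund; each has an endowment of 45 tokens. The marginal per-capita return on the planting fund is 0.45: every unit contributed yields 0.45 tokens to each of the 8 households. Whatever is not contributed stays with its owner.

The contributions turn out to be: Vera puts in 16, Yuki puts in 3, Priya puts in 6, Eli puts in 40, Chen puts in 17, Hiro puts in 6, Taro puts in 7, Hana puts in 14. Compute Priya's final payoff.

Total contributed: 16 + 3 + 6 + 40 + 17 + 6 + 7 + 14 = 109.
Each receives 0.45 × 109 = 49.05 from the planting fund.
Priya keeps 45 − 6 = 39, so Priya's payoff is 39 + 49.05 = 88.05.

88.05 tokens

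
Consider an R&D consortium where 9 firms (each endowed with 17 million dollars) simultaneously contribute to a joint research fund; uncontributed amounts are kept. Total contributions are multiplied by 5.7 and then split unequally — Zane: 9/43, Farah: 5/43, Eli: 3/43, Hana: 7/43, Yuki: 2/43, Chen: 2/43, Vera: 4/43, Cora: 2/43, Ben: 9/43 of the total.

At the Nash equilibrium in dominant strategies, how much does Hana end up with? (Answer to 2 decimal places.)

For player j, contributing a unit is worthwhile iff 5.7 × (j's share) ≥ 1, i.e. iff j's share is at least 0.1754.
Zane and Ben clear that bar, contributing 17 each; the remaining 7 contribute 0. Total contributed: 34.
Hana keeps 17 and receives 5.7 × 34 × 7/43 = 31.55 from the joint research fund, for a payoff of 48.55.

48.55 million dollars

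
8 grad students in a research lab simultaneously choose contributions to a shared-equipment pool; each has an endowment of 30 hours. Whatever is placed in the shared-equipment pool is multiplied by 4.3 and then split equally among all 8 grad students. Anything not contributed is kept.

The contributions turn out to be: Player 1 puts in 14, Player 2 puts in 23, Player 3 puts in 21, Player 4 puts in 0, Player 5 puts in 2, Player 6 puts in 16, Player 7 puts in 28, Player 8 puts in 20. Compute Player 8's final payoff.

76.65 hours

Total contributed: 14 + 23 + 21 + 0 + 2 + 16 + 28 + 20 = 124.
Each receives 4.3 × 124 / 8 = 66.65 from the shared-equipment pool.
Player 8 keeps 30 − 20 = 10, so Player 8's payoff is 10 + 66.65 = 76.65.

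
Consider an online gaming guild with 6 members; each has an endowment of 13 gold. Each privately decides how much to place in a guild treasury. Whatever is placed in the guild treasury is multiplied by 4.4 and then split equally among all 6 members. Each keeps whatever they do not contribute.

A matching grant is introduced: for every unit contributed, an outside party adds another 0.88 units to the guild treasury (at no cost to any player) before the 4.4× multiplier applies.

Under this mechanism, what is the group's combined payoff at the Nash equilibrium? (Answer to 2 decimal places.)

645.22 gold

The effective private return per unit is now 4.4 × 1.88 / 6 = 1.3787 > 1, so every player's dominant strategy flips to full contribution.
At the Nash equilibrium everyone contributes 13. Group total payoff = 4.4 × 1.88 × 78 = 645.22.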